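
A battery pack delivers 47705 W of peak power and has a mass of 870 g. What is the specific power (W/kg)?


Convert: m = 870 g = 0.87 kg
SP = P / m = 47705 / 0.87 = 54830 W/kg

54830 W/kg


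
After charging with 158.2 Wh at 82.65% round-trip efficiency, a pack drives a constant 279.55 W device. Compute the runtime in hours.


Step 1: E_discharge = eta/100 * E_charge = 82.65/100 * 158.2 = 130.75 Wh
Step 2: t = E_discharge / P = 130.75 / 279.55 = 0.4677 hr

0.4677 hr


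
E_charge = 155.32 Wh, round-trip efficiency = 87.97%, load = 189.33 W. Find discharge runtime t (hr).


Step 1: E_discharge = eta/100 * E_charge = 87.97/100 * 155.32 = 136.64 Wh
Step 2: t = E_discharge / P = 136.64 / 189.33 = 0.7217 hr

0.7217 hr


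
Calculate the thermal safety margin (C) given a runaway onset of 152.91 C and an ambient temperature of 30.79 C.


margin = T_onset - T_ambient = 152.91 - 30.79 = 122.12 C

122.12 C


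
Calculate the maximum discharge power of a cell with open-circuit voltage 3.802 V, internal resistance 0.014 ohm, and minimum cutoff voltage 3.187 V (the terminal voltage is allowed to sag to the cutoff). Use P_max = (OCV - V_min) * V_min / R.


P_max = (OCV - V_min) * V_min / R = (3.802 - 3.187) * 3.187 / 0.014 = 0.615 * 3.187 / 0.014 = 140.0 W

140.0 W


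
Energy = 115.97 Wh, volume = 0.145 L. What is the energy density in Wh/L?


Volumetric ED = 115.97 Wh / 0.145 L = 799.8 Wh/L

799.8 Wh/L


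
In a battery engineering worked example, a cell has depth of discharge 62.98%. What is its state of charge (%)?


SOC = 100 - DOD = 100 - 62.98 = 37.02%

37.02%


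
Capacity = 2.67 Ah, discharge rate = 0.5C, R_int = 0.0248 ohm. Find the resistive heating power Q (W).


Step 1: I = C_rate * capacity = 0.5 * 2.67 = 1.335 A
Step 2: Q = I^2 * R = 1.335^2 * 0.0248 = 1.7822 * 0.0248 = 0.04420 W

0.04420 W


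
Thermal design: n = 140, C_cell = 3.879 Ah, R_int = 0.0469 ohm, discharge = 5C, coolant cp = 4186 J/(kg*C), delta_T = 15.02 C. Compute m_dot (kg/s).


Step 1: I = 5 * 3.879 = 19.395 A
Step 2: Q_cell = I^2 * R = 19.395^2 * 0.0469 = 17.642 W
Step 3: Q_total = 140 * 17.642 = 2469.9 W
Step 4: m_dot = Q_total / (cp * dT) = 2469.9 / (4186 * 15.02) = 0.03928 kg/s

0.03928 kg/s


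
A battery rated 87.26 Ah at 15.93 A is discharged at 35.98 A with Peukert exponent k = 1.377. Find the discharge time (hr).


Step 1: t_rated = C / I_rated = 87.26 / 15.93 = 5.4777 hr
Step 2: ratio = 15.93 / 35.98 = 0.44275
Step 3: ratio^k = 0.44275^1.377 = 0.32566
Step 4: t = t_rated * ratio^k = 5.4777 * 0.32566 = 1.784 hr

1.784 hr


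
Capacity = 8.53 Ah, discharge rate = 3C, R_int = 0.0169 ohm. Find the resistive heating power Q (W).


Step 1: I = C_rate * capacity = 3 * 8.53 = 25.59 A
Step 2: Q = I^2 * R = 25.59^2 * 0.0169 = 654.85 * 0.0169 = 11.07 W

11.07 W


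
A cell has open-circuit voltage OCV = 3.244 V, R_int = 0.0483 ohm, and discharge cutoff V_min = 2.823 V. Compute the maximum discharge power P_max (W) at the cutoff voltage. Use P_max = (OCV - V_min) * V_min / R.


dV = OCV - V_min = 0.421 V (so I_max = dV / R)
P_max = dV * V_min / R = 0.421 * 2.823 / 0.0483 = 24.61 W

24.61 W


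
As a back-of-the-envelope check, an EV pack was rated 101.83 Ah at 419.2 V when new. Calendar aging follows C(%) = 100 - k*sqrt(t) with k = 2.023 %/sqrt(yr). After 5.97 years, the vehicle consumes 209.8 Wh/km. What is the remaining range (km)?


Step 1: capacity retention = 100 - 2.023 * sqrt(5.97) = 100 - 2.023 * 2.4434 = 95.057%
Step 2: C_now = 101.83 * 95.057/100 = 96.797 Ah
Step 3: E_pack = V * C_now = 419.2 * 96.797 = 40577 Wh
Step 4: range = E_pack / consumption = 40577 / 209.8 = 193.4 km

193.4 km


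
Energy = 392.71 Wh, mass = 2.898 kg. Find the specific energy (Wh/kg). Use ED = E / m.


ED = E / m = 392.71 / 2.898 = 135.5 Wh/kg

135.5 Wh/kg


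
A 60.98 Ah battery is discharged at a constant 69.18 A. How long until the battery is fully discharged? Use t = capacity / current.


Runtime = 60.98 Ah / 69.18 A = 0.8815 hr

0.8815 hr


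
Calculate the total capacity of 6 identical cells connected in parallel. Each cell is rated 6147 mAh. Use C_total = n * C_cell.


Convert: C_cell = 6147 mAh = 6.147 Ah
C_total = 6 * 6.147 = 36.882 Ah

36.882 Ah


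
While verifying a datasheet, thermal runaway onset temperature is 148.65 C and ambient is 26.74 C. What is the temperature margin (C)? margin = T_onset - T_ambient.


margin = T_onset - T_ambient = 148.65 - 26.74 = 121.91 C

121.91 C


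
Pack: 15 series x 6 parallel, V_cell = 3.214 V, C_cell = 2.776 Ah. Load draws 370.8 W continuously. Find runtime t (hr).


Step 1: E_pack = Ns * V_cell * Np * C_cell = 15 * 3.214 * 6 * 2.776 = 802.99 Wh
Step 2: t = E_pack / P = 802.99 / 370.8 = 2.166 hr

2.166 hr


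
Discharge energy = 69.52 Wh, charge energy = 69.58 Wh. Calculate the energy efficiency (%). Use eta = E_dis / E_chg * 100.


Round-trip efficiency = 69.52/69.58 * 100% = 99.91%

99.91%


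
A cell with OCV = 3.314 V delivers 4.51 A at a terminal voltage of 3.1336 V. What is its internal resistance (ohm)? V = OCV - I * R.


R = (OCV - V) / I = (3.314 - 3.1336) / 4.51 = 0.04000 ohm

0.04000 ohm


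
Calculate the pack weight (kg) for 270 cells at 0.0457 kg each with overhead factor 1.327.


Cell mass sum = 270 * 0.0457 = 12.339 kg
With overhead 1.327: m_pack = 12.339 * 1.327 = 16.37 kg

16.37 kg


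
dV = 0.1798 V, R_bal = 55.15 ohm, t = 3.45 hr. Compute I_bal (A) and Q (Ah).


First, Ohm's law: I_bal = 0.1798 V / 55.15 ohm = 0.0032602 A
Then Q = I * t = 0.0032602 A * 3.45 hr = 0.01125 Ah

I=0.0032602 A, Q=0.01125 Ah


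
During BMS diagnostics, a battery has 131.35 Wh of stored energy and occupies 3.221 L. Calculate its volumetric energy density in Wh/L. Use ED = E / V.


Volumetric ED = 131.35 Wh / 3.221 L = 40.78 Wh/L

40.78 Wh/L


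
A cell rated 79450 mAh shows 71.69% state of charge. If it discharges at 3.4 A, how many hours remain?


Convert: C_total = 79450 mAh = 79.45 Ah
Step 1: remaining = SOC/100 * C_total = 71.69/100 * 79.45 = 56.958 Ah
Step 2: t = remaining / I = 56.958 / 3.4 = 16.75 hr

16.75 hr


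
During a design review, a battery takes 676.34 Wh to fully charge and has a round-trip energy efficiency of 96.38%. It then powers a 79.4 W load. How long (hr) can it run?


Step 1: E_discharge = eta/100 * E_charge = 96.38/100 * 676.34 = 651.86 Wh
Step 2: t = E_discharge / P = 651.86 / 79.4 = 8.210 hr

8.210 hr


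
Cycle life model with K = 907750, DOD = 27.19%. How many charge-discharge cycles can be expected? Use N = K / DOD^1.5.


Step 1: DOD^1.5 = 27.19^1.5 = 141.78
Step 2: N = 907750 / 141.78 = 6403 cycles

6403 cycles


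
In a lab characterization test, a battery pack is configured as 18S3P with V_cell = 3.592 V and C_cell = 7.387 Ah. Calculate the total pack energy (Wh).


V_pack = 18 * 3.592 = 64.656 V
C_pack = 3 * 7.387 = 22.161 Ah
E = V_pack * C_pack = 64.656 * 22.161 = 1433 Wh

1433 Wh


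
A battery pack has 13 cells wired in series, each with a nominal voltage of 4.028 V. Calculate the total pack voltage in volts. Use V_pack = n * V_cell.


With 13 cells in series at 4.028 V each, V_pack = 52.364 V

52.364 V


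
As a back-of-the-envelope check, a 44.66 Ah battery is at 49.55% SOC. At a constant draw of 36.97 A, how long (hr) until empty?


Step 1: remaining = SOC/100 * C_total = 49.55/100 * 44.66 = 22.129 Ah
Step 2: t = remaining / I = 22.129 / 36.97 = 0.5986 hr

0.5986 hr


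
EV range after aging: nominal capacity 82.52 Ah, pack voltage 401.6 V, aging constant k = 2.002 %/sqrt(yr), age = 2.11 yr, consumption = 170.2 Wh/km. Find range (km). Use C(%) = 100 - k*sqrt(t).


Step 1: capacity retention = 100 - 2.002 * sqrt(2.11) = 100 - 2.002 * 1.4526 = 97.092%
Step 2: C_now = 82.52 * 97.092/100 = 80.12 Ah
Step 3: E_pack = V * C_now = 401.6 * 80.12 = 32176 Wh
Step 4: range = E_pack / consumption = 32176 / 170.2 = 189.0 km

189.0 km


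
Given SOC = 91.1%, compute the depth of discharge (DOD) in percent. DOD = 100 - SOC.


Complement of SOC: DOD = 100% - 91.1% = 8.9%

8.9%


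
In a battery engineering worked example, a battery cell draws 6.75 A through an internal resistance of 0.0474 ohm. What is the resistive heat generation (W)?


Q = I^2 * R = 6.75^2 * 0.0474 = 2.160 W

2.160 W


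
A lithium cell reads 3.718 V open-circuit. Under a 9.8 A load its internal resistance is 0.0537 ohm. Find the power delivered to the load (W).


Step 1: V_terminal = OCV - I*R = 3.718 - 9.8 * 0.0537 = 3.1917 V
Step 2: P_out = V_terminal * I = 3.1917 * 9.8 = 31.28 W

31.28 W


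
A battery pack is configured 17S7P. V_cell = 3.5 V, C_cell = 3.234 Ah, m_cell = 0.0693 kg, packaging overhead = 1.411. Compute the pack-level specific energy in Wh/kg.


Step 1: V_pack = 17 * 3.5 = 59.5 V
Step 2: C_pack = 7 * 3.234 = 22.638 Ah
Step 3: E_pack = V_pack * C_pack = 59.5 * 22.638 = 1347 Wh
Step 4: m_pack = 17 * 7 * 0.0693 * 1.411 = 11.636 kg
Step 5: ED = E_pack / m_pack = 1347 / 11.636 = 115.8 Wh/kg

115.8 Wh/kg


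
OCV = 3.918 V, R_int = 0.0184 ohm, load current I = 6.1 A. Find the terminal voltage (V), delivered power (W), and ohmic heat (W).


Step 1: V_terminal = OCV - I*R = 3.918 - 6.1 * 0.0184 = 3.8058 V
Step 2: P_out = V_terminal * I = 3.8058 * 6.1 = 23.22 W
Step 3: Q = I^2 * R = 6.1^2 * 0.0184 = 0.6847 W

V=3.8058 V, P=23.22 W, Q=0.6847 W


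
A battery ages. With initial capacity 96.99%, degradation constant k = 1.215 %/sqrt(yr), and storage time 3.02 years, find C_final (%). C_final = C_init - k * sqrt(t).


sqrt(t) = sqrt(3.02) = 1.7378
C_final = 96.99 - 1.215 * 1.7378 = 94.88%

94.88%


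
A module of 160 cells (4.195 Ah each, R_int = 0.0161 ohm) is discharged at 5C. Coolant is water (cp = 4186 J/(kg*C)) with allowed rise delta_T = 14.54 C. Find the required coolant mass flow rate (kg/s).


Step 1: I = 5 * 4.195 = 20.975 A
Step 2: Q_cell = I^2 * R = 20.975^2 * 0.0161 = 7.0832 W
Step 3: Q_total = 160 * 7.0832 = 1133.3 W
Step 4: m_dot = Q_total / (cp * dT) = 1133.3 / (4186 * 14.54) = 0.01862 kg/s

0.01862 kg/s


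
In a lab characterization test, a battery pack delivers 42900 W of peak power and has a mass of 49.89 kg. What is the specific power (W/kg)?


Specific power = 42900 W / 49.89 kg = 859.9 W/kg

859.9 W/kg


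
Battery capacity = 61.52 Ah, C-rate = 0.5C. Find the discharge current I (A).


I = C_rate * capacity = 0.5 * 61.52 = 30.76 A

30.76 A


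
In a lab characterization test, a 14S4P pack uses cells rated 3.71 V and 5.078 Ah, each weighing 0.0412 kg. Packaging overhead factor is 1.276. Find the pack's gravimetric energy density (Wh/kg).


Step 1: V_pack = 14 * 3.71 = 51.94 V
Step 2: C_pack = 4 * 5.078 = 20.312 Ah
Step 3: E_pack = V_pack * C_pack = 51.94 * 20.312 = 1055 Wh
Step 4: m_pack = 14 * 4 * 0.0412 * 1.276 = 2.944 kg
Step 5: ED = E_pack / m_pack = 1055 / 2.944 = 358.4 Wh/kg

358.4 Wh/kg


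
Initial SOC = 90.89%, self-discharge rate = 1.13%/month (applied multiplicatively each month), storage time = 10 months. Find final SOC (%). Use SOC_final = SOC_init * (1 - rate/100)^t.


Monthly retention factor = 1 - 1.13/100 = 0.9887
Over 10 months: factor^10 = 0.89258
SOC_final = 90.89 * 0.89258 = 81.13%

81.13%


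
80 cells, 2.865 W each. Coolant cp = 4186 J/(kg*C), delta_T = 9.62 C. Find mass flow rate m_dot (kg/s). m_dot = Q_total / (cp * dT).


Step 1: Total heat Q = 80 * 2.865 W = 229.2 W
Step 2: denom = cp * dT = 4186 * 9.62 = 40269
Step 3: m_dot = 229.2 / 40269 = 0.005692 kg/s

0.005692 kg/s


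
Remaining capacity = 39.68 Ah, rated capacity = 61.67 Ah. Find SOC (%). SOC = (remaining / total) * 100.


SOC = (remaining / total) * 100 = (39.68 / 61.67) * 100 = 64.34%

64.34%


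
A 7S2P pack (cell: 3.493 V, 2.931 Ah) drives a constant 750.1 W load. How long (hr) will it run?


Step 1: E_pack = Ns * V_cell * Np * C_cell = 7 * 3.493 * 2 * 2.931 = 143.33 Wh
Step 2: t = E_pack / P = 143.33 / 750.1 = 0.1911 hr

0.1911 hr


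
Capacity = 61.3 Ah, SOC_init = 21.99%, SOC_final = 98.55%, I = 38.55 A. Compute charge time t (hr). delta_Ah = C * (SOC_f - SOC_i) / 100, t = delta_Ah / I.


Step 1: dSOC = 98.55% - 21.99% = 76.56%
Step 2: delta_Ah = 61.3 * 76.56 / 100 = 46.931 Ah
Step 3: t = 46.931 / 38.55 = 1.217 hr

1.217 hr


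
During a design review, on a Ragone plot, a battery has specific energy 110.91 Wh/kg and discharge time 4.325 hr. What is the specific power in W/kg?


P_specific = E / t = 110.91 / 4.325 = 25.64 W/kg

25.64 W/kg


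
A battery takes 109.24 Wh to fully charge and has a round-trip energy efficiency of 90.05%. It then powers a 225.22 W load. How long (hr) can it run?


Step 1: E_discharge = eta/100 * E_charge = 90.05/100 * 109.24 = 98.371 Wh
Step 2: t = E_discharge / P = 98.371 / 225.22 = 0.4368 hr

0.4368 hr


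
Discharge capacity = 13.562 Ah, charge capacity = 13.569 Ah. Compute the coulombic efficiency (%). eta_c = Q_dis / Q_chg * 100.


eta_c = Q_dis / Q_chg * 100 = 13.562 / 13.569 * 100 = 99.95%

99.95%


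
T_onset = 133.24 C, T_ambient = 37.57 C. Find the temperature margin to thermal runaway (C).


margin = T_onset - T_ambient = 133.24 - 37.57 = 95.67 C

95.67 C


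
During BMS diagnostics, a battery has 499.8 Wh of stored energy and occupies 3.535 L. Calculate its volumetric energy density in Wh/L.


ED = E / V = 499.8 / 3.535 = 141.4 Wh/L

141.4 Wh/L


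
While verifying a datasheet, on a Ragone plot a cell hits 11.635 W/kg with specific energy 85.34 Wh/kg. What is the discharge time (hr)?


t = E / P = 85.34 / 11.635 = 7.335 hr

7.335 hr


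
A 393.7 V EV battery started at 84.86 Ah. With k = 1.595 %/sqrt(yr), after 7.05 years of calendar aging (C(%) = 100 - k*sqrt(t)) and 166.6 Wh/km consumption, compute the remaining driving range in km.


Step 1: capacity retention = 100 - 1.595 * sqrt(7.05) = 100 - 1.595 * 2.6552 = 95.765%
Step 2: C_now = 84.86 * 95.765/100 = 81.266 Ah
Step 3: E_pack = V * C_now = 393.7 * 81.266 = 31994 Wh
Step 4: range = E_pack / consumption = 31994 / 166.6 = 192.0 km

192.0 km


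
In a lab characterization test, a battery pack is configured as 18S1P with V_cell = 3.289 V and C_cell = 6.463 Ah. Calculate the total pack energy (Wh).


E = Ns * Vcell * Np * Ccell = 18 * 3.289 * 1 * 6.463 = 382.6 Wh

382.6 Wh


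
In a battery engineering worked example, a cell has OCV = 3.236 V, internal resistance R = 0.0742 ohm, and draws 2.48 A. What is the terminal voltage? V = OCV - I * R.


IR drop = 2.48 * 0.0742 = 0.18402 V
V = 3.236 - 0.18402 = 3.052 V

3.052 V


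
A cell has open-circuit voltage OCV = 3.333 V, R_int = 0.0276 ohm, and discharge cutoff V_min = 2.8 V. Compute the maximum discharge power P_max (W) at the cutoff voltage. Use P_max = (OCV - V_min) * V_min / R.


dV = OCV - V_min = 0.533 V (so I_max = dV / R)
P_max = dV * V_min / R = 0.533 * 2.8 / 0.0276 = 54.07 W

54.07 W


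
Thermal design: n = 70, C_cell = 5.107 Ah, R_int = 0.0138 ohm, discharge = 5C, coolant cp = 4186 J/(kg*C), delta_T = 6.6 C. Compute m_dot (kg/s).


Step 1: I = 5 * 5.107 = 25.535 A
Step 2: Q_cell = I^2 * R = 25.535^2 * 0.0138 = 8.9981 W
Step 3: Q_total = 70 * 8.9981 = 629.87 W
Step 4: m_dot = Q_total / (cp * dT) = 629.87 / (4186 * 6.6) = 0.02280 kg/s

0.02280 kg/s


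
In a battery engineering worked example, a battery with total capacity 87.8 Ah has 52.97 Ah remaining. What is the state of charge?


SOC = (remaining / total) * 100 = (52.97 / 87.8) * 100 = 60.33%

60.33%


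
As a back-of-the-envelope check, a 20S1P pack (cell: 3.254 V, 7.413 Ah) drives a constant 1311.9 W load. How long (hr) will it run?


Step 1: E_pack = Ns * V_cell * Np * C_cell = 20 * 3.254 * 1 * 7.413 = 482.44 Wh
Step 2: t = E_pack / P = 482.44 / 1311.9 = 0.3677 hr

0.3677 hr


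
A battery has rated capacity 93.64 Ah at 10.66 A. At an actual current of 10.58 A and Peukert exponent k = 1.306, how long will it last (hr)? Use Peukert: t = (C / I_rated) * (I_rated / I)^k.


t_rated = C / I_rated = 93.64 / 10.66 = 8.7842 hr
(I_rated/I)^k = (1.0076)^1.306 = 1.0099
t = t_rated * (I_rated/I)^k = 8.7842 * 1.0099 = 8.871 hr

8.871 hr


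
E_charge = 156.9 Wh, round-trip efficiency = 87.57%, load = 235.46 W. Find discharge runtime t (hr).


Step 1: E_discharge = eta/100 * E_charge = 87.57/100 * 156.9 = 137.4 Wh
Step 2: t = E_discharge / P = 137.4 / 235.46 = 0.5835 hr

0.5835 hr


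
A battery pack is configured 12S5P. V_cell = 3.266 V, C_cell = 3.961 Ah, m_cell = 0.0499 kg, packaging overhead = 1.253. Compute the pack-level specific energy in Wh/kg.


Step 1: V_pack = 12 * 3.266 = 39.192 V
Step 2: C_pack = 5 * 3.961 = 19.805 Ah
Step 3: E_pack = V_pack * C_pack = 39.192 * 19.805 = 776.2 Wh
Step 4: m_pack = 12 * 5 * 0.0499 * 1.253 = 3.7515 kg
Step 5: ED = E_pack / m_pack = 776.2 / 3.7515 = 206.9 Wh/kg

206.9 Wh/kg


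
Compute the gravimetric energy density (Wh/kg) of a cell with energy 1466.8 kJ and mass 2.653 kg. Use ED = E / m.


Convert: E = 1466.8 kJ = 407.44 Wh
ED = E / m = 407.44 / 2.653 = 153.6 Wh/kg

153.6 Wh/kg


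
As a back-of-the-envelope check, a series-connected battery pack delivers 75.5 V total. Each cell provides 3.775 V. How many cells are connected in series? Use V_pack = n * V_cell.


n = V_pack / V_cell = 75.5 / 3.775 = 20

20


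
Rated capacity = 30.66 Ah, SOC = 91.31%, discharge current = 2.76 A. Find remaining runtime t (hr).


Step 1: remaining = SOC/100 * C_total = 91.31/100 * 30.66 = 27.996 Ah
Step 2: t = remaining / I = 27.996 / 2.76 = 10.14 hr

10.14 hr


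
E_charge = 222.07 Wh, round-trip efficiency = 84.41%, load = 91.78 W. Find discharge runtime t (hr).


Step 1: E_discharge = eta/100 * E_charge = 84.41/100 * 222.07 = 187.45 Wh
Step 2: t = E_discharge / P = 187.45 / 91.78 = 2.042 hr

2.042 hr


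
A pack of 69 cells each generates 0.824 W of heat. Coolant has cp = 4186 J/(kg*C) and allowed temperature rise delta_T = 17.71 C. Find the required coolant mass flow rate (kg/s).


Q_total = 69 * 0.824 = 56.856 W
m_dot = Q_total / (cp * dT) = 56.856 / (4186 * 17.71) = 7.669e-04 kg/s

7.669e-04 kg/s


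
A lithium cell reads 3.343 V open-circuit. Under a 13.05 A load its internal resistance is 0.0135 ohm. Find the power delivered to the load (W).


Step 1: V_terminal = OCV - I*R = 3.343 - 13.05 * 0.0135 = 3.1668 V
Step 2: P_out = V_terminal * I = 3.1668 * 13.05 = 41.33 W

41.33 W


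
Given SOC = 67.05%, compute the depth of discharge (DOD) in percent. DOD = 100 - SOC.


DOD = 100 - SOC = 100 - 67.05 = 32.95%

32.95%


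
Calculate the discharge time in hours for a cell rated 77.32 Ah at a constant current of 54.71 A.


Runtime = 77.32 Ah / 54.71 A = 1.413 hr

1.413 hr


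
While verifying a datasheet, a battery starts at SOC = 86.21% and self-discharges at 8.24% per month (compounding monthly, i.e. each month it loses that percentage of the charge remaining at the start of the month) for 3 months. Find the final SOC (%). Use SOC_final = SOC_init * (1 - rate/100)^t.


decay = (1 - 8.24/100)^3 = 0.77261
SOC_final = 86.21 * 0.77261 = 66.61%

66.61%


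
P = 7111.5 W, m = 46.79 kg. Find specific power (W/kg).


SP = P / m = 7111.5 / 46.79 = 152.0 W/kg

152.0 W/kg


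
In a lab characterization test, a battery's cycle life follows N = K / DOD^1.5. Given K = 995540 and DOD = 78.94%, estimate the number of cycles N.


Step 1: DOD^1.5 = 78.94^1.5 = 701.37
Step 2: N = 995540 / 701.37 = 1419 cycles

1419 cycles


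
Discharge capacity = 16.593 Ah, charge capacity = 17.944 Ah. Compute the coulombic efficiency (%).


Coulombic efficiency = 16.593/17.944 * 100% = 92.47%

92.47%


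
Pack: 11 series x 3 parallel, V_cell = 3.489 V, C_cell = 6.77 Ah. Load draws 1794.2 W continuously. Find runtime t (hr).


Step 1: E_pack = Ns * V_cell * Np * C_cell = 11 * 3.489 * 3 * 6.77 = 779.48 Wh
Step 2: t = E_pack / P = 779.48 / 1794.2 = 0.4344 hr

0.4344 hr


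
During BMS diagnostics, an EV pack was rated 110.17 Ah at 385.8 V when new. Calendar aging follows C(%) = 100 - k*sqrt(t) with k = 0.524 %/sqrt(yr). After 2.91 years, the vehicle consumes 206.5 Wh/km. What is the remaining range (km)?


Step 1: capacity retention = 100 - 0.524 * sqrt(2.91) = 100 - 0.524 * 1.7059 = 99.106%
Step 2: C_now = 110.17 * 99.106/100 = 109.19 Ah
Step 3: E_pack = V * C_now = 385.8 * 109.19 = 42126 Wh
Step 4: range = E_pack / consumption = 42126 / 206.5 = 204.0 km

204.0 km


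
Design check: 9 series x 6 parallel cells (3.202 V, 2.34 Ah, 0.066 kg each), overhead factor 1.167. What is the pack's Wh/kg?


Step 1: V_pack = 9 * 3.202 = 28.818 V
Step 2: C_pack = 6 * 2.34 = 14.04 Ah
Step 3: E_pack = V_pack * C_pack = 28.818 * 14.04 = 404.6 Wh
Step 4: m_pack = 9 * 6 * 0.066 * 1.167 = 4.1592 kg
Step 5: ED = E_pack / m_pack = 404.6 / 4.1592 = 97.28 Wh/kg

97.28 Wh/kg


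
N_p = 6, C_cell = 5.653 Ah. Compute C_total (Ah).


Parallel capacities add: 6 * 5.653 Ah = 33.918 Ah

33.918 Ah


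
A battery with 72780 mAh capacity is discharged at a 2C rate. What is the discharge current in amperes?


Convert: capacity = 72780 mAh = 72.78 Ah
I = C_rate * capacity = 2 * 72.78 = 145.56 A

145.56 A


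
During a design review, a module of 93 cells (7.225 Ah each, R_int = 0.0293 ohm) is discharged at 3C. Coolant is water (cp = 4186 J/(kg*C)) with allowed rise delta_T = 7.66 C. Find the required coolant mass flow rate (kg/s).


Step 1: I = 3 * 7.225 = 21.675 A
Step 2: Q_cell = I^2 * R = 21.675^2 * 0.0293 = 13.765 W
Step 3: Q_total = 93 * 13.765 = 1280.1 W
Step 4: m_dot = Q_total / (cp * dT) = 1280.1 / (4186 * 7.66) = 0.03992 kg/s

0.03992 kg/s


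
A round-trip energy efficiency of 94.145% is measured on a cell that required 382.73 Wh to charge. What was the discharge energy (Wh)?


E_dis = eta/100 * E_chg = 94.145/100 * 382.73 = 360.3 Wh

360.3 Wh


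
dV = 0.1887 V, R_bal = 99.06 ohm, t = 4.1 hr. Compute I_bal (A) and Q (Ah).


First, Ohm's law: I_bal = 0.1887 V / 99.06 ohm = 0.0019049 A
Then Q = I * t = 0.0019049 A * 4.1 hr = 0.007810 Ah

I=0.0019049 A, Q=0.007810 Ah


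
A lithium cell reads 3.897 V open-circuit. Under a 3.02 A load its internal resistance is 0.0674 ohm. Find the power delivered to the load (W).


Step 1: V_terminal = OCV - I*R = 3.897 - 3.02 * 0.0674 = 3.6935 V
Step 2: P_out = V_terminal * I = 3.6935 * 3.02 = 11.15 W

11.15 W


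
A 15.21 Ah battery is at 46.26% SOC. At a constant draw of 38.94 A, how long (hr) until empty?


Step 1: remaining = SOC/100 * C_total = 46.26/100 * 15.21 = 7.0361 Ah
Step 2: t = remaining / I = 7.0361 / 38.94 = 0.1807 hr

0.1807 hr


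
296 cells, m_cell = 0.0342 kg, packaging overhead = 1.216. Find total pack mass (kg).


m_pack = n * m_cell * overhead = 296 * 0.0342 * 1.216 = 12.31 kg

12.31 kg


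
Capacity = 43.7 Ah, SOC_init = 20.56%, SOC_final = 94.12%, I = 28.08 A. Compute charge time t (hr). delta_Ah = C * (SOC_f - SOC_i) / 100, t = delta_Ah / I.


Step 1: dSOC = 94.12% - 20.56% = 73.56%
Step 2: delta_Ah = 43.7 * 73.56 / 100 = 32.146 Ah
Step 3: t = 32.146 / 28.08 = 1.145 hr

1.145 hr


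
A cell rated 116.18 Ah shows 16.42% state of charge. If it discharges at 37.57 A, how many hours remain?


Step 1: remaining = SOC/100 * C_total = 16.42/100 * 116.18 = 19.077 Ah
Step 2: t = remaining / I = 19.077 / 37.57 = 0.5078 hr

0.5078 hr


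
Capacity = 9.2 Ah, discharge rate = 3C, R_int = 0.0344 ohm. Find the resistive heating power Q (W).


Step 1: I = C_rate * capacity = 3 * 9.2 = 27.6 A
Step 2: Q = I^2 * R = 27.6^2 * 0.0344 = 761.76 * 0.0344 = 26.20 W

26.20 W


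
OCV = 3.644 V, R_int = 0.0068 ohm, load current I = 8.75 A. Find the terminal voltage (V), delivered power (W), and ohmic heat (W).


Step 1: V_terminal = OCV - I*R = 3.644 - 8.75 * 0.0068 = 3.5845 V
Step 2: P_out = V_terminal * I = 3.5845 * 8.75 = 31.36 W
Step 3: Q = I^2 * R = 8.75^2 * 0.0068 = 0.5206 W

V=3.5845 V, P=31.36 W, Q=0.5206 W


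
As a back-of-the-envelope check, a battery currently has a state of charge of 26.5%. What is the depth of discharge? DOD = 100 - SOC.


DOD = 100 - SOC = 100 - 26.5 = 73.5%

73.5%


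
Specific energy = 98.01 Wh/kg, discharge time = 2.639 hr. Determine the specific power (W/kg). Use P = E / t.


Specific power = 98.01 Wh/kg / 2.639 hr = 37.14 W/kg

37.14 W/kg


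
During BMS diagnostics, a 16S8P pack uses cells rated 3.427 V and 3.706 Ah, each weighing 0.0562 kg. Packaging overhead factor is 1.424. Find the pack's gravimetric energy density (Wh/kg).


Step 1: V_pack = 16 * 3.427 = 54.832 V
Step 2: C_pack = 8 * 3.706 = 29.648 Ah
Step 3: E_pack = V_pack * C_pack = 54.832 * 29.648 = 1625.7 Wh
Step 4: m_pack = 16 * 8 * 0.0562 * 1.424 = 10.244 kg
Step 5: ED = E_pack / m_pack = 1625.7 / 10.244 = 158.7 Wh/kg

158.7 Wh/kg


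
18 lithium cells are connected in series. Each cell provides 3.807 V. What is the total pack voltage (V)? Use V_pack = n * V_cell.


V_pack = n * V_cell = 18 * 3.807 = 68.526 V

68.526 V


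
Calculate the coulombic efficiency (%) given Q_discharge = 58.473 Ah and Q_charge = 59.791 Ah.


Coulombic efficiency = 58.473/59.791 * 100% = 97.80%

97.80%


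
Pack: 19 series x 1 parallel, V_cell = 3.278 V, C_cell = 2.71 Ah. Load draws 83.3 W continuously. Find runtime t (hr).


Step 1: E_pack = Ns * V_cell * Np * C_cell = 19 * 3.278 * 1 * 2.71 = 168.78 Wh
Step 2: t = E_pack / P = 168.78 / 83.3 = 2.026 hr

2.026 hr


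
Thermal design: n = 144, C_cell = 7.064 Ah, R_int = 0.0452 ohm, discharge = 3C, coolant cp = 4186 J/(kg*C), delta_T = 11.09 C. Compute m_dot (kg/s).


Step 1: I = 3 * 7.064 = 21.192 A
Step 2: Q_cell = I^2 * R = 21.192^2 * 0.0452 = 20.299 W
Step 3: Q_total = 144 * 20.299 = 2923.1 W
Step 4: m_dot = Q_total / (cp * dT) = 2923.1 / (4186 * 11.09) = 0.06297 kg/s

0.06297 kg/s


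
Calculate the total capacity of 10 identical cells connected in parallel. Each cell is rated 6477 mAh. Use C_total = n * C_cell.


Convert: C_cell = 6477 mAh = 6.477 Ah
C_total = 10 * 6.477 = 64.77 Ah

64.77 Ah


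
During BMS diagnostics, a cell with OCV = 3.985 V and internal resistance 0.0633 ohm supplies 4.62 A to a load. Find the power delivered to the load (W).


Step 1: V_terminal = OCV - I*R = 3.985 - 4.62 * 0.0633 = 3.6926 V
Step 2: P_out = V_terminal * I = 3.6926 * 4.62 = 17.06 W

17.06 W


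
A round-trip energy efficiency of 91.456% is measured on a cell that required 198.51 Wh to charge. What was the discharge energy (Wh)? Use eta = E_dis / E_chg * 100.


E_dis = eta/100 * E_chg = 91.456/100 * 198.51 = 181.5 Wh

181.5 Wh


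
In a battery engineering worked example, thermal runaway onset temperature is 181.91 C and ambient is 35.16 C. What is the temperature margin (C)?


margin = T_onset - T_ambient = 181.91 - 35.16 = 146.75 C

146.75 C


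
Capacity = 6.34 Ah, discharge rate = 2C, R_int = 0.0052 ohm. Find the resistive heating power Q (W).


Step 1: I = C_rate * capacity = 2 * 6.34 = 12.68 A
Step 2: Q = I^2 * R = 12.68^2 * 0.0052 = 160.78 * 0.0052 = 0.8361 W

0.8361 W


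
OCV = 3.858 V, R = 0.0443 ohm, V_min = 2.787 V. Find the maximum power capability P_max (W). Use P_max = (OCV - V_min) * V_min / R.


dV = OCV - V_min = 1.071 V (so I_max = dV / R)
P_max = dV * V_min / R = 1.071 * 2.787 / 0.0443 = 67.38 W

67.38 W


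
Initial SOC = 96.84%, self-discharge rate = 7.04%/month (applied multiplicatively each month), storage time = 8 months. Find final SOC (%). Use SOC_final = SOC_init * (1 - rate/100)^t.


Monthly retention factor = 1 - 7.04/100 = 0.9296
Over 8 months: factor^8 = 0.55766
SOC_final = 96.84 * 0.55766 = 54.00%

54.00%


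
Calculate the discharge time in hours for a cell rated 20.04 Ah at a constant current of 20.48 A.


t = capacity / current = 20.04 / 20.48 = 0.9785 hr

0.9785 hr


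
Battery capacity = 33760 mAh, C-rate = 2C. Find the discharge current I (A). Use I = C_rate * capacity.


Convert: capacity = 33760 mAh = 33.76 Ah
At 2C: I = 2 * 33.76 Ah = 67.52 A

67.52 A


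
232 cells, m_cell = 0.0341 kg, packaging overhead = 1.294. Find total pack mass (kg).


Cell mass sum = 232 * 0.0341 = 7.9112 kg
With overhead 1.294: m_pack = 7.9112 * 1.294 = 10.24 kg

10.24 kg


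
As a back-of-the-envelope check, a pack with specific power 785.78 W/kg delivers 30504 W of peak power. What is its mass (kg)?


m = P / SP = 30504 / 785.78 = 38.82 kg

38.82 kg


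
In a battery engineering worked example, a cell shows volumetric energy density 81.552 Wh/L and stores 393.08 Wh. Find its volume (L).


V = E / ED = 393.08 / 81.552 = 4.820 L

4.820 L


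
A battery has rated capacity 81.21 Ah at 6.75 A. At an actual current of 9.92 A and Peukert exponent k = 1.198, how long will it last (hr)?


Step 1: t_rated = C / I_rated = 81.21 / 6.75 = 12.031 hr
Step 2: ratio = 6.75 / 9.92 = 0.68044
Step 3: ratio^k = 0.68044^1.198 = 0.6305
Step 4: t = t_rated * ratio^k = 12.031 * 0.6305 = 7.586 hr

7.586 hr


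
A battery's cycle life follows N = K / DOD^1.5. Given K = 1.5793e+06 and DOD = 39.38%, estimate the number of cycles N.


Step 1: DOD^1.5 = 39.38^1.5 = 247.12
Step 2: N = 1.5793e+06 / 247.12 = 6391 cycles

6391 cycles


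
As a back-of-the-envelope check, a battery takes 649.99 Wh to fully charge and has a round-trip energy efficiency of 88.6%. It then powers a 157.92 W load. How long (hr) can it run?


Step 1: E_discharge = eta/100 * E_charge = 88.6/100 * 649.99 = 575.89 Wh
Step 2: t = E_discharge / P = 575.89 / 157.92 = 3.647 hr

3.647 hr


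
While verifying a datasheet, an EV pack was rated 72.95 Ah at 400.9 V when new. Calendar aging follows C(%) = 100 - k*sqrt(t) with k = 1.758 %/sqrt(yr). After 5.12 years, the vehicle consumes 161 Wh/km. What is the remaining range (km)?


Step 1: capacity retention = 100 - 1.758 * sqrt(5.12) = 100 - 1.758 * 2.2627 = 96.022%
Step 2: C_now = 72.95 * 96.022/100 = 70.048 Ah
Step 3: E_pack = V * C_now = 400.9 * 70.048 = 28082 Wh
Step 4: range = E_pack / consumption = 28082 / 161 = 174.4 km

174.4 km


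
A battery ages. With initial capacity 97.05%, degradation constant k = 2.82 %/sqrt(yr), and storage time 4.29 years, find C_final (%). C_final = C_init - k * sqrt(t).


Step 1: sqrt(4.29 yr) = 2.0712
Step 2: drop = 2.82 * 2.0712 = 5.8408
Step 3: C_final = 97.05 - 5.8408 = 91.21%

91.21%


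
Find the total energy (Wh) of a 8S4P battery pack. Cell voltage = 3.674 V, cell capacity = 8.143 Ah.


V_pack = 8 * 3.674 = 29.392 V
C_pack = 4 * 8.143 = 32.572 Ah
E = V_pack * C_pack = 29.392 * 32.572 = 957.4 Wh

957.4 Wh


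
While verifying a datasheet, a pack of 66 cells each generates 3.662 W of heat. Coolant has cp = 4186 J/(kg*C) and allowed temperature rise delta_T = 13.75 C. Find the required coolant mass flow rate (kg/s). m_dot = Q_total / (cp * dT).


Q_total = 66 * 3.662 = 241.69 W
m_dot = Q_total / (cp * dT) = 241.69 / (4186 * 13.75) = 0.004199 kg/s

0.004199 kg/s


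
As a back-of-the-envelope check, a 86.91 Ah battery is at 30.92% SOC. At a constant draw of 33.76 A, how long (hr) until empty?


Step 1: remaining = SOC/100 * C_total = 30.92/100 * 86.91 = 26.873 Ah
Step 2: t = remaining / I = 26.873 / 33.76 = 0.7960 hr

0.7960 hr


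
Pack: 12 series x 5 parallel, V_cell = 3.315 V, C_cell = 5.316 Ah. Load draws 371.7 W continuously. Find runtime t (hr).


Step 1: E_pack = Ns * V_cell * Np * C_cell = 12 * 3.315 * 5 * 5.316 = 1057.4 Wh
Step 2: t = E_pack / P = 1057.4 / 371.7 = 2.845 hr

2.845 hr


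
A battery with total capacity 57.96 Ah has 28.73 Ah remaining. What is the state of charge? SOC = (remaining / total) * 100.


SOC = (remaining / total) * 100 = (28.73 / 57.96) * 100 = 49.57%

49.57%


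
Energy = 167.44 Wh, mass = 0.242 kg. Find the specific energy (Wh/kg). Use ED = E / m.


ED = E / m = 167.44 / 0.242 = 691.9 Wh/kg

691.9 Wh/kg


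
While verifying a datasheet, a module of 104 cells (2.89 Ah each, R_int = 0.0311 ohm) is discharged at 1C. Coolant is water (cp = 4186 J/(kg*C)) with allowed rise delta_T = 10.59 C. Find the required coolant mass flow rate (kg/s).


Step 1: I = 1 * 2.89 = 2.89 A
Step 2: Q_cell = I^2 * R = 2.89^2 * 0.0311 = 0.25975 W
Step 3: Q_total = 104 * 0.25975 = 27.014 W
Step 4: m_dot = Q_total / (cp * dT) = 27.014 / (4186 * 10.59) = 6.094e-04 kg/s

6.094e-04 kg/s


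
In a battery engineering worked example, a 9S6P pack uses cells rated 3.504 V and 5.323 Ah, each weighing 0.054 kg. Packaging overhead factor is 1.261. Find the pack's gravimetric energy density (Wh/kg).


Step 1: V_pack = 9 * 3.504 = 31.536 V
Step 2: C_pack = 6 * 5.323 = 31.938 Ah
Step 3: E_pack = V_pack * C_pack = 31.536 * 31.938 = 1007.2 Wh
Step 4: m_pack = 9 * 6 * 0.054 * 1.261 = 3.6771 kg
Step 5: ED = E_pack / m_pack = 1007.2 / 3.6771 = 273.9 Wh/kg

273.9 Wh/kg


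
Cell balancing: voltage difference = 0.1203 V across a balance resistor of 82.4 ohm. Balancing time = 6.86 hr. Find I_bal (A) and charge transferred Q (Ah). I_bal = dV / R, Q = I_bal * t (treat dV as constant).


I_bal = dV / R = 0.1203 / 82.4 = 0.00146 A
Q = I_bal * t = 0.00146 * 6.86 = 0.01002 Ah

I=0.00146 A, Q=0.01002 Ah


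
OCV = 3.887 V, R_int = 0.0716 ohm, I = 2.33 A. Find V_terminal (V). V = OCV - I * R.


V = OCV - I*R = 3.887 - 2.33 * 0.0716 = 3.720 V

3.720 V


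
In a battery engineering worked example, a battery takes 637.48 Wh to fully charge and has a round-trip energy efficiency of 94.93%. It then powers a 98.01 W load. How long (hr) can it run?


Step 1: E_discharge = eta/100 * E_charge = 94.93/100 * 637.48 = 605.16 Wh
Step 2: t = E_discharge / P = 605.16 / 98.01 = 6.174 hr

6.174 hr


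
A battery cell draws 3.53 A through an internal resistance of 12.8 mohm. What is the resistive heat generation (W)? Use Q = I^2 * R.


Convert: R = 12.8 mohm = 0.0128 ohm
I^2 = 12.461
Q = 12.461 * 0.0128 = 0.1595 W

0.1595 W


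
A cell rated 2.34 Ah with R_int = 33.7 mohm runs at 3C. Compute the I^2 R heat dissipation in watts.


Convert: R = 33.7 mohm = 0.0337 ohm
Step 1: I = C_rate * capacity = 3 * 2.34 = 7.02 A
Step 2: Q = I^2 * R = 7.02^2 * 0.0337 = 49.28 * 0.0337 = 1.661 W

1.661 W


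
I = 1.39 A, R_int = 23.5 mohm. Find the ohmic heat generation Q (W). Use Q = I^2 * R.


Convert: R = 23.5 mohm = 0.0235 ohm
I^2 = 1.9321
Q = 1.9321 * 0.0235 = 0.04540 W

0.04540 W


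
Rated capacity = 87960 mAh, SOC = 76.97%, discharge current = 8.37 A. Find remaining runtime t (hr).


Convert: C_total = 87960 mAh = 87.96 Ah
Step 1: remaining = SOC/100 * C_total = 76.97/100 * 87.96 = 67.703 Ah
Step 2: t = remaining / I = 67.703 / 8.37 = 8.089 hr

8.089 hr


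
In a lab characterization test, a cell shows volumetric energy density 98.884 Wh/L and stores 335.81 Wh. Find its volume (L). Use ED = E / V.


V = E / ED = 335.81 / 98.884 = 3.396 L

3.396 L


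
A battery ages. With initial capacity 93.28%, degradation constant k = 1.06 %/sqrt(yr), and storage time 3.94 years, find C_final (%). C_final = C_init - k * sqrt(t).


sqrt(t) = sqrt(3.94) = 1.9849
C_final = 93.28 - 1.06 * 1.9849 = 91.18%

91.18%


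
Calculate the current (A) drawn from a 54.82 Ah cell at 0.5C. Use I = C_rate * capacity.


At 0.5C: I = 0.5 * 54.82 Ah = 27.41 A

27.41 A


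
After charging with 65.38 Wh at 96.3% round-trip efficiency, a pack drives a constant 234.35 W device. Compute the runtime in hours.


Step 1: E_discharge = eta/100 * E_charge = 96.3/100 * 65.38 = 62.961 Wh
Step 2: t = E_discharge / P = 62.961 / 234.35 = 0.2687 hr

0.2687 hr


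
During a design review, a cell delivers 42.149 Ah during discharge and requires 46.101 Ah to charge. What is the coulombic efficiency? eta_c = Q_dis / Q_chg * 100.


Coulombic efficiency = 42.149/46.101 * 100% = 91.43%

91.43%


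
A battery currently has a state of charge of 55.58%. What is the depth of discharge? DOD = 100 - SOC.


DOD = 100 - SOC = 100 - 55.58 = 44.42%

44.42%


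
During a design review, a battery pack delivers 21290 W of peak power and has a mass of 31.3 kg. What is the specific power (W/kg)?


SP = P / m = 21290 / 31.3 = 680.2 W/kg

680.2 W/kg


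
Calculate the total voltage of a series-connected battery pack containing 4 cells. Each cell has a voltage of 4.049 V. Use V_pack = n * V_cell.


With 4 cells in series at 4.049 V each, V_pack = 16.196 V

16.196 V


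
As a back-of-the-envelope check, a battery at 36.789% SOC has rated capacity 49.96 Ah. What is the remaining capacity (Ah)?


remaining = SOC / 100 * total = 36.789 / 100 * 49.96 = 18.38 Ah

18.38 Ah


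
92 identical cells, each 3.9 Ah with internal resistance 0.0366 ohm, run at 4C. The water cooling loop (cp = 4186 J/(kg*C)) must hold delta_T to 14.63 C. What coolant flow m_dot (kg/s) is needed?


Step 1: I = 4 * 3.9 = 15.6 A
Step 2: Q_cell = I^2 * R = 15.6^2 * 0.0366 = 8.907 W
Step 3: Q_total = 92 * 8.907 = 819.44 W
Step 4: m_dot = Q_total / (cp * dT) = 819.44 / (4186 * 14.63) = 0.01338 kg/s

0.01338 kg/s


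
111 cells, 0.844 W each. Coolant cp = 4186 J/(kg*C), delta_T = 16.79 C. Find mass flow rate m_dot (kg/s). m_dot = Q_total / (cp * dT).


Step 1: Total heat Q = 111 * 0.844 W = 93.684 W
Step 2: denom = cp * dT = 4186 * 16.79 = 70283
Step 3: m_dot = 93.684 / 70283 = 0.001333 kg/s

0.001333 kg/s


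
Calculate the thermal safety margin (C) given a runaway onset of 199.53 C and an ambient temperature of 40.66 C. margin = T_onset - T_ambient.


Safety margin = 199.53 C - 40.66 C = 158.87 C

158.87 C


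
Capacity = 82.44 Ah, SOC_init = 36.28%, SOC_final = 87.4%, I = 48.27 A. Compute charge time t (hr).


delta_Ah = 82.44 * (87.4 - 36.28) / 100 = 42.143 Ah
t = delta_Ah / I = 42.143 / 48.27 = 0.8731 hr

0.8731 hr


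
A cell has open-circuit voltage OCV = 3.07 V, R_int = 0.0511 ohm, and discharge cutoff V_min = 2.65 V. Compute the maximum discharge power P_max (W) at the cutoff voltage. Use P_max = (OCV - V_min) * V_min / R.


dV = OCV - V_min = 0.42 V (so I_max = dV / R)
P_max = dV * V_min / R = 0.42 * 2.65 / 0.0511 = 21.78 W

21.78 W


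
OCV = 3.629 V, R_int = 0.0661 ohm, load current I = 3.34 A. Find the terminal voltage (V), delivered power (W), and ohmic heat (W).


Step 1: V_terminal = OCV - I*R = 3.629 - 3.34 * 0.0661 = 3.4082 V
Step 2: P_out = V_terminal * I = 3.4082 * 3.34 = 11.38 W
Step 3: Q = I^2 * R = 3.34^2 * 0.0661 = 0.7374 W

V=3.4082 V, P=11.38 W, Q=0.7374 W


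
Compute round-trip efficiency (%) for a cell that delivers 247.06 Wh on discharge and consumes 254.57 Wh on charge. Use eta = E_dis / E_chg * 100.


eta_e = E_dis / E_chg * 100 = 247.06 / 254.57 * 100 = 97.05%

97.05%


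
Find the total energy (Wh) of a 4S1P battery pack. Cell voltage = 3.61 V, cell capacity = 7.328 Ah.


E = Ns * Vcell * Np * Ccell = 4 * 3.61 * 1 * 7.328 = 105.8 Wh

105.8 Wh


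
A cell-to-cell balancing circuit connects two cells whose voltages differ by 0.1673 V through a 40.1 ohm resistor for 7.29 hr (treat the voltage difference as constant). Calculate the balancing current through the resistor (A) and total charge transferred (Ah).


First, Ohm's law: I_bal = 0.1673 V / 40.1 ohm = 0.0041721 A
Then Q = I * t = 0.0041721 A * 7.29 hr = 0.03041 Ah

I=0.0041721 A, Q=0.03041 Ah


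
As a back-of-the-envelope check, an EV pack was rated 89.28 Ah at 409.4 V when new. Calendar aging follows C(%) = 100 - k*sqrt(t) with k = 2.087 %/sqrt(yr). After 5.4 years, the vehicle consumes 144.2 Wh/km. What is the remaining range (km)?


Step 1: capacity retention = 100 - 2.087 * sqrt(5.4) = 100 - 2.087 * 2.3238 = 95.15%
Step 2: C_now = 89.28 * 95.15/100 = 84.95 Ah
Step 3: E_pack = V * C_now = 409.4 * 84.95 = 34779 Wh
Step 4: range = E_pack / consumption = 34779 / 144.2 = 241.2 km

241.2 km


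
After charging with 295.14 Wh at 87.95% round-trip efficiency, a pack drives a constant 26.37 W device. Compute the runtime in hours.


Step 1: E_discharge = eta/100 * E_charge = 87.95/100 * 295.14 = 259.58 Wh
Step 2: t = E_discharge / P = 259.58 / 26.37 = 9.844 hr

9.844 hr
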